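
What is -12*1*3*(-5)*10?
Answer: 1800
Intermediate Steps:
-12*1*3*(-5)*10 = -36*(-5)*10 = -12*(-15)*10 = 180*10 = 1800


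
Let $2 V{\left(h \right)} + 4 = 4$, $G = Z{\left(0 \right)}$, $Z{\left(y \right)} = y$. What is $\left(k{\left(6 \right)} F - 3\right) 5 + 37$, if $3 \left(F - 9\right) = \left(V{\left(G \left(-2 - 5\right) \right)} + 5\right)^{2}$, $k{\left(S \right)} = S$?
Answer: $542$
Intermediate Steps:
$G = 0$
$V{\left(h \right)} = 0$ ($V{\left(h \right)} = -2 + \frac{1}{2} \cdot 4 = -2 + 2 = 0$)
$F = \frac{52}{3}$ ($F = 9 + \frac{\left(0 + 5\right)^{2}}{3} = 9 + \frac{5^{2}}{3} = 9 + \frac{1}{3} \cdot 25 = 9 + \frac{25}{3} = \frac{52}{3} \approx 17.333$)
$\left(k{\left(6 \right)} F - 3\right) 5 + 37 = \left(6 \cdot \frac{52}{3} - 3\right) 5 + 37 = \left(104 - 3\right) 5 + 37 = 101 \cdot 5 + 37 = 505 + 37 = 542$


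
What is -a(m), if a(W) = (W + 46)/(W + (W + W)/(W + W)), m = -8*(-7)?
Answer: -34/19 ≈ -1.7895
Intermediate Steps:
m = 56
a(W) = (46 + W)/(1 + W) (a(W) = (46 + W)/(W + (2*W)/((2*W))) = (46 + W)/(W + (2*W)*(1/(2*W))) = (46 + W)/(W + 1) = (46 + W)/(1 + W))
-a(m) = -(46 + 56)/(1 + 56) = -102/57 = -1*34/19 = -34/19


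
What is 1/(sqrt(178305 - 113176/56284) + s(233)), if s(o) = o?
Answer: -14071/7489274 + sqrt(35302751050631)/1745000842 ≈ 0.0015261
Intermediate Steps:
1/(sqrt(178305 - 113176/56284) + s(233)) = 1/(sqrt(178305 - 113176/56284) + 233) = 1/(sqrt(178305 - 113176*1/56284) + 233) = 1/(sqrt(178305 - 28294/14071) + 233) = 1/(sqrt(2508901361/14071) + 233) = 1/(sqrt(35302751050631)/14071 + 233) = 1/(233 + sqrt(35302751050631)/14071)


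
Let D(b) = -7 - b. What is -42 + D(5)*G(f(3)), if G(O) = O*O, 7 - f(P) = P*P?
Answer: -90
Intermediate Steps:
f(P) = 7 - P² (f(P) = 7 - P*P = 7 - P²)
G(O) = O²
-42 + D(5)*G(f(3)) = -42 + (-7 - 1*5)*(7 - 1*3²)² = -42 + (-7 - 5)*(7 - 1*9)² = -42 - 12*(7 - 9)² = -42 - 12*(-2)² = -42 - 12*4 = -42 - 48 = -90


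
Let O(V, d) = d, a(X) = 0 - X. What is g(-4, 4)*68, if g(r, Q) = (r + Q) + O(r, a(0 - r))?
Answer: -272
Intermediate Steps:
a(X) = -X
g(r, Q) = Q + 2*r (g(r, Q) = (r + Q) - (0 - r) = (Q + r) - (-1)*r = (Q + r) + r = Q + 2*r)
g(-4, 4)*68 = (4 + 2*(-4))*68 = (4 - 8)*68 = -4*68 = -272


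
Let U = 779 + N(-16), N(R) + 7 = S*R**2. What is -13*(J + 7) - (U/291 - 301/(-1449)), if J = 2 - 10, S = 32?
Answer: -361660/20079 ≈ -18.012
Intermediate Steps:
N(R) = -7 + 32*R**2
U = 8964 (U = 779 + (-7 + 32*(-16)**2) = 779 + (-7 + 32*256) = 779 + (-7 + 8192) = 779 + 8185 = 8964)
J = -8
-13*(J + 7) - (U/291 - 301/(-1449)) = -13*(-8 + 7) - (8964/291 - 301/(-1449)) = -13*(-1) - (8964*(1/291) - 301*(-1/1449)) = 13 - (2988/97 + 43/207) = 13 - 1*622687/20079 = 13 - 622687/20079 = -361660/20079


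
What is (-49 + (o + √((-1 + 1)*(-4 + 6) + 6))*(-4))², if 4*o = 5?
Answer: 3012 + 432*√6 ≈ 4070.2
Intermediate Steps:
o = 5/4 (o = (¼)*5 = 5/4 ≈ 1.2500)
(-49 + (o + √((-1 + 1)*(-4 + 6) + 6))*(-4))² = (-49 + (5/4 + √((-1 + 1)*(-4 + 6) + 6))*(-4))² = (-49 + (5/4 + √(0*2 + 6))*(-4))² = (-49 + (5/4 + √(0 + 6))*(-4))² = (-49 + (5/4 + √6)*(-4))² = (-49 + (-5 - 4*√6))² = (-54 - 4*√6)²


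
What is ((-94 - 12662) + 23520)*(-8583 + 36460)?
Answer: 300068028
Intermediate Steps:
((-94 - 12662) + 23520)*(-8583 + 36460) = (-12756 + 23520)*27877 = 10764*27877 = 300068028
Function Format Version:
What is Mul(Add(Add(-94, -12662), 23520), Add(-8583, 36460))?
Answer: 300068028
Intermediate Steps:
Mul(Add(Add(-94, -12662), 23520), Add(-8583, 36460)) = Mul(Add(-12756, 23520), 27877) = Mul(10764, 27877) = 300068028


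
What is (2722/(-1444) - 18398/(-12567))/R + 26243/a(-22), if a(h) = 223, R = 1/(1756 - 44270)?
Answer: 18228613339882/1011681201 ≈ 18018.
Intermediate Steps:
R = -1/42514 (R = 1/(-42514) = -1/42514 ≈ -2.3522e-5)
(2722/(-1444) - 18398/(-12567))/R + 26243/a(-22) = (2722/(-1444) - 18398/(-12567))/(-1/42514) + 26243/223 = (2722*(-1/1444) - 18398*(-1/12567))*(-42514) + 26243*(1/223) = (-1361/722 + 18398/12567)*(-42514) + 26243/223 = -3820331/9073374*(-42514) + 26243/223 = 81208776067/4536687 + 26243/223 = 18228613339882/1011681201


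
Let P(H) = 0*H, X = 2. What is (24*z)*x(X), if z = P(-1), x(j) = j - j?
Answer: 0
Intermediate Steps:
x(j) = 0
P(H) = 0
z = 0
(24*z)*x(X) = (24*0)*0 = 0*0 = 0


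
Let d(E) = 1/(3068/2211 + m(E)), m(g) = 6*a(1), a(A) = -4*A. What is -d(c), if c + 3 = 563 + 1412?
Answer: 2211/49996 ≈ 0.044224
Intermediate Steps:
m(g) = -24 (m(g) = 6*(-4*1) = 6*(-4) = -24)
c = 1972 (c = -3 + (563 + 1412) = -3 + 1975 = 1972)
d(E) = -2211/49996 (d(E) = 1/(3068/2211 - 24) = 1/(-49996/2211) = -2211/49996)
-d(c) = -1*(-2211/49996) = 2211/49996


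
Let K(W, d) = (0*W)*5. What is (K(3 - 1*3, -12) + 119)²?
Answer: 14161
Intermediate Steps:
K(W, d) = 0 (K(W, d) = 0*5 = 0)
(K(3 - 1*3, -12) + 119)² = (0 + 119)² = 119² = 14161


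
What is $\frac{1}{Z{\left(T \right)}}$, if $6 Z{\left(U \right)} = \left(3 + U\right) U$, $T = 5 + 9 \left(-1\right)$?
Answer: $\frac{3}{2} \approx 1.5$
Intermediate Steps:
$T = -4$ ($T = 5 - 9 = -4$)
$Z{\left(U \right)} = \frac{U \left(3 + U\right)}{6}$ ($Z{\left(U \right)} = \frac{\left(3 + U\right) U}{6} = \frac{U \left(3 + U\right)}{6}$)
$\frac{1}{Z{\left(T \right)}} = \frac{1}{\frac{1}{6} \left(-4\right) \left(3 - 4\right)} = \frac{1}{\frac{1}{6} \left(-4\right) \left(-1\right)} = \frac{1}{\frac{2}{3}} = \frac{3}{2}$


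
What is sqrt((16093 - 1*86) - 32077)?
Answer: I*sqrt(16070) ≈ 126.77*I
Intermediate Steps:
sqrt((16093 - 1*86) - 32077) = sqrt((16093 - 86) - 32077) = sqrt(16007 - 32077) = sqrt(-16070) = I*sqrt(16070)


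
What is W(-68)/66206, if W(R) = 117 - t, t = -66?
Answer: 183/66206 ≈ 0.0027641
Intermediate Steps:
W(R) = 183 (W(R) = 117 - 1*(-66) = 117 + 66 = 183)
W(-68)/66206 = 183/66206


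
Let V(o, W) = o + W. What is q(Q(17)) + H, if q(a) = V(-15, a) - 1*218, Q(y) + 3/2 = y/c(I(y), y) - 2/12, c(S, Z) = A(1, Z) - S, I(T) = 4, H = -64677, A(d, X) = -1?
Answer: -973726/15 ≈ -64915.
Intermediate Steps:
V(o, W) = W + o
c(S, Z) = -1 - S
Q(y) = -5/3 - y/5 (Q(y) = -3/2 + (y/(-1 - 1*4) - 2/12) = -3/2 + (y/(-1 - 4) - 2*1/12) = -3/2 + (y/(-5) - 1/6) = -3/2 + (y*(-1/5) - 1/6) = -3/2 + (-y/5 - 1/6) = -3/2 + (-1/6 - y/5) = -5/3 - y/5)
q(a) = -233 + a (q(a) = (a - 15) - 1*218 = (-15 + a) - 218 = -233 + a)
q(Q(17)) + H = (-233 + (-5/3 - 1/5*17)) - 64677 = (-233 + (-5/3 - 17/5)) - 64677 = (-233 - 76/15) - 64677 = -3571/15 - 64677 = -973726/15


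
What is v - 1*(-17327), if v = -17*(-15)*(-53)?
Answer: 3812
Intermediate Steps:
v = -13515 (v = 255*(-53) = -13515)
v - 1*(-17327) = -13515 - 1*(-17327) = -13515 + 17327 = 3812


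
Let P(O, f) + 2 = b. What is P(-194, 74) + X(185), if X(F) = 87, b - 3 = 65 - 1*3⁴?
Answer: 72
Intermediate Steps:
b = -13 (b = 3 + (65 - 1*3⁴) = 3 + (65 - 1*81) = 3 + (65 - 81) = 3 - 16 = -13)
P(O, f) = -15 (P(O, f) = -2 - 13 = -15)
P(-194, 74) + X(185) = -15 + 87 = 72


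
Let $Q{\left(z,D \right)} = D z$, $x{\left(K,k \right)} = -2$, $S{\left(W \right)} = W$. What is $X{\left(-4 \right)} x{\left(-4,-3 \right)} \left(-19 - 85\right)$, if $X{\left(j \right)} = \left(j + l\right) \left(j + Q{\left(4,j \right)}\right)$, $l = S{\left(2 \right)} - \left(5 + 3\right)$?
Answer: $41600$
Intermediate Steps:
$l = -6$ ($l = 2 - \left(5 + 3\right) = 2 - 8 = -6$)
$X{\left(j \right)} = 5 j \left(-6 + j\right)$ ($X{\left(j \right)} = \left(j - 6\right) \left(j + j 4\right) = \left(-6 + j\right) \left(j + 4 j\right) = \left(-6 + j\right) 5 j = 5 j \left(-6 + j\right)$)
$X{\left(-4 \right)} x{\left(-4,-3 \right)} \left(-19 - 85\right) = 5 \left(-4\right) \left(-6 - 4\right) \left(-2\right) \left(-19 - 85\right) = 5 \left(-4\right) \left(-10\right) \left(-2\right) \left(-104\right) = 200 \left(-2\right) \left(-104\right) = \left(-400\right) \left(-104\right) = 41600$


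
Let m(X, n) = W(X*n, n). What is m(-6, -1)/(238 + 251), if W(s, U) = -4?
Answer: -4/489 ≈ -0.0081800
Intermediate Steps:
m(X, n) = -4
m(-6, -1)/(238 + 251) = -4/(238 + 251) = -4/489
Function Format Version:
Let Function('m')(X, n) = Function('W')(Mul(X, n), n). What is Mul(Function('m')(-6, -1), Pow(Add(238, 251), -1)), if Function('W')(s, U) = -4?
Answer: Rational(-4, 489) ≈ -0.0081800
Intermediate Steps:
Function('m')(X, n) = -4
Mul(Function('m')(-6, -1), Pow(Add(238, 251), -1)) = Mul(-4, Pow(Add(238, 251), -1)) = Mul(-4, Pow(489, -1)) = Mul(-4, Rational(1, 489)) = Rational(-4, 489)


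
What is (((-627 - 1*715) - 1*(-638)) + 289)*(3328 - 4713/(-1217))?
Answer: -1682778935/1217 ≈ -1.3827e+6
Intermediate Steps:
(((-627 - 1*715) - 1*(-638)) + 289)*(3328 - 4713/(-1217)) = (((-627 - 715) + 638) + 289)*(3328 - 4713*(-1/1217)) = ((-1342 + 638) + 289)*(3328 + 4713/1217) = (-704 + 289)*(4054889/1217) = -415*4054889/1217 = -1682778935/1217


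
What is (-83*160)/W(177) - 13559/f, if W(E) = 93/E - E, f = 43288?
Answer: 1206279909/16096952 ≈ 74.938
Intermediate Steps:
W(E) = -E + 93/E
(-83*160)/W(177) - 13559/f = (-83*160)/(-1*177 + 93/177) - 13559/43288 = -13280/(-177 + 93*(1/177)) - 13559*1/43288 = -13280/(-177 + 31/59) - 1937/6184 = -13280/(-10412/59) - 1937/6184 = -13280*(-59/10412) - 1937/6184 = 195880/2603 - 1937/6184 = 1206279909/16096952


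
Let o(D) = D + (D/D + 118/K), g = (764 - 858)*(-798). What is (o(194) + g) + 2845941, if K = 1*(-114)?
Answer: 166505377/57 ≈ 2.9211e+6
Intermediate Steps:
K = -114
g = 75012 (g = -94*(-798) = 75012)
o(D) = -2/57 + D (o(D) = D + (D/D + 118/(-114)) = D + (1 + 118*(-1/114)) = D + (1 - 59/57) = D - 2/57 = -2/57 + D)
(o(194) + g) + 2845941 = ((-2/57 + 194) + 75012) + 2845941 = (11056/57 + 75012) + 2845941 = 4286740/57 + 2845941 = 166505377/57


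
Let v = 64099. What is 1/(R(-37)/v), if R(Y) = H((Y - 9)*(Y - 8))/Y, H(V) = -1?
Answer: 2371663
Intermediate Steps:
R(Y) = -1/Y
1/(R(-37)/v) = 1/(-1/(-37)/64099) = 1/(-1*(-1/37)*(1/64099)) = 1/((1/37)*(1/64099)) = 1/(1/2371663) = 2371663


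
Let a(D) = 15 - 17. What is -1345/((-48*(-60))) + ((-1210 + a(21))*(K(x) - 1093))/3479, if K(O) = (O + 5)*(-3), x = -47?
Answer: 674138453/2003904 ≈ 336.41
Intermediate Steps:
a(D) = -2
K(O) = -15 - 3*O (K(O) = (5 + O)*(-3) = -15 - 3*O)
-1345/((-48*(-60))) + ((-1210 + a(21))*(K(x) - 1093))/3479 = -1345/((-48*(-60))) + ((-1210 - 2)*((-15 - 3*(-47)) - 1093))/3479 = -1345/2880 - 1212*((-15 + 141) - 1093)*(1/3479) = -1345*1/2880 - 1212*(126 - 1093)*(1/3479) = -269/576 - 1212*(-967)*(1/3479) = -269/576 + 1172004*(1/3479) = -269/576 + 1172004/3479 = 674138453/2003904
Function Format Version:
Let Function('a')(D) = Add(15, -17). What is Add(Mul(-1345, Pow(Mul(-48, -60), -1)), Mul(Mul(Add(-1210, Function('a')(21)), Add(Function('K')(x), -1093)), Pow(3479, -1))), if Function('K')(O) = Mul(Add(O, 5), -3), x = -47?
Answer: Rational(674138453, 2003904) ≈ 336.41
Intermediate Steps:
Function('a')(D) = -2
Function('K')(O) = Add(-15, Mul(-3, O)) (Function('K')(O) = Mul(Add(5, O), -3) = Add(-15, Mul(-3, O)))
Add(Mul(-1345, Pow(Mul(-48, -60), -1)), Mul(Mul(Add(-1210, Function('a')(21)), Add(Function('K')(x), -1093)), Pow(3479, -1))) = Add(Mul(-1345, Pow(Mul(-48, -60), -1)), Mul(Mul(Add(-1210, -2), Add(Add(-15, Mul(-3, -47)), -1093)), Pow(3479, -1))) = Add(Mul(-1345, Pow(2880, -1)), Mul(Mul(-1212, Add(Add(-15, 141), -1093)), Rational(1, 3479))) = Add(Mul(-1345, Rational(1, 2880)), Mul(Mul(-1212, Add(126, -1093)), Rational(1, 3479))) = Add(Rational(-269, 576), Mul(Mul(-1212, -967), Rational(1, 3479))) = Add(Rational(-269, 576), Mul(1172004, Rational(1, 3479))) = Add(Rational(-269, 576), Rational(1172004, 3479)) = Rational(674138453, 2003904)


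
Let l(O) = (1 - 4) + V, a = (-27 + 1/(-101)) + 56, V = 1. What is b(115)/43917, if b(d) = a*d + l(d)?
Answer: 336518/4435617 ≈ 0.075867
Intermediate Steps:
a = 2928/101 (a = (-27 - 1/101) + 56 = -2728/101 + 56 = 2928/101 ≈ 28.990)
l(O) = -2 (l(O) = (1 - 4) + 1 = -3 + 1 = -2)
b(d) = -2 + 2928*d/101 (b(d) = 2928*d/101 - 2 = -2 + 2928*d/101)
b(115)/43917 = (-2 + (2928/101)*115)/43917 = (-2 + 336720/101)*(1/43917) = (336518/101)*(1/43917) = 336518/4435617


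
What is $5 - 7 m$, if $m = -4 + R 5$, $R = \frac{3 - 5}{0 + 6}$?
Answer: $\frac{134}{3} \approx 44.667$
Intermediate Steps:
$R = - \frac{1}{3}$ ($R = - \frac{2}{6} = \left(-2\right) \frac{1}{6} = - \frac{1}{3} \approx -0.33333$)
$m = - \frac{17}{3}$ ($m = -4 - \frac{5}{3} = - \frac{17}{3} \approx -5.6667$)
$5 - 7 m = 5 - - \frac{119}{3} = 5 + \frac{119}{3} = \frac{134}{3}$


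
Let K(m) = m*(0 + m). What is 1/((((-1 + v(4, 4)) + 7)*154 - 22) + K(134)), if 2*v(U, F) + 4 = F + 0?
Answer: 1/18858 ≈ 5.3028e-5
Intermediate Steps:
K(m) = m² (K(m) = m*m = m²)
v(U, F) = -2 + F/2 (v(U, F) = -2 + (F + 0)/2 = -2 + F/2)
1/((((-1 + v(4, 4)) + 7)*154 - 22) + K(134)) = 1/((((-1 + (-2 + (½)*4)) + 7)*154 - 22) + 134²) = 1/((((-1 + (-2 + 2)) + 7)*154 - 22) + 17956) = 1/((((-1 + 0) + 7)*154 - 22) + 17956) = 1/(((-1 + 7)*154 - 22) + 17956) = 1/((6*154 - 22) + 17956) = 1/((924 - 22) + 17956) = 1/(902 + 17956) = 1/18858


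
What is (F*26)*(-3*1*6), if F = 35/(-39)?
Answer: 420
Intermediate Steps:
F = -35/39 (F = 35*(-1/39) = -35/39 ≈ -0.89744)
(F*26)*(-3*1*6) = (-35/39*26)*(-3*1*6) = -(-70)*6 = -70/3*(-18) = 420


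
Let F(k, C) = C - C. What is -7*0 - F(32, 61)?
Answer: 0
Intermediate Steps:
F(k, C) = 0
-7*0 - F(32, 61) = -7*0 - 1*0 = 0 + 0 = 0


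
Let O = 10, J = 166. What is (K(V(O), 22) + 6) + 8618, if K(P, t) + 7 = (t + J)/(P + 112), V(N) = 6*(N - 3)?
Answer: 663603/77 ≈ 8618.2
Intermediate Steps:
V(N) = -18 + 6*N (V(N) = 6*(-3 + N) = -18 + 6*N)
K(P, t) = -7 + (166 + t)/(112 + P) (K(P, t) = -7 + (t + 166)/(P + 112) = -7 + (166 + t)/(112 + P))
(K(V(O), 22) + 6) + 8618 = ((-618 + 22 - 7*(-18 + 6*10))/(112 + (-18 + 6*10)) + 6) + 8618 = ((-618 + 22 - 7*(-18 + 60))/(112 + (-18 + 60)) + 6) + 8618 = ((-618 + 22 - 7*42)/(112 + 42) + 6) + 8618 = ((-618 + 22 - 294)/154 + 6) + 8618 = ((1/154)*(-890) + 6) + 8618 = (-445/77 + 6) + 8618 = 17/77 + 8618 = 663603/77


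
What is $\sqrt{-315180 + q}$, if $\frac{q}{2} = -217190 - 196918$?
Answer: $18 i \sqrt{3529} \approx 1069.3 i$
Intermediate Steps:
$q = -828216$ ($q = 2 \left(-217190 - 196918\right) = 2 \left(-414108\right) = -828216$)
$\sqrt{-315180 + q} = \sqrt{-315180 - 828216} = \sqrt{-1143396} = 18 i \sqrt{3529}$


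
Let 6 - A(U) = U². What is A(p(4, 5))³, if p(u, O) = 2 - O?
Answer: -27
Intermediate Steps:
A(U) = 6 - U²
A(p(4, 5))³ = (6 - (2 - 1*5)²)³ = (6 - (2 - 5)²)³ = (6 - 1*(-3)²)³ = (6 - 1*9)³ = (6 - 9)³ = (-3)³ = -27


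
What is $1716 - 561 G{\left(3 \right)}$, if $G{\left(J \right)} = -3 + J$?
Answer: $1716$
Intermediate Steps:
$1716 - 561 G{\left(3 \right)} = 1716 - 561 \left(-3 + 3\right) = 1716 - 0 = 1716 + 0 = 1716$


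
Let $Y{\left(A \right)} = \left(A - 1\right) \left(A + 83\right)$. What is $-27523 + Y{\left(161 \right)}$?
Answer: $11517$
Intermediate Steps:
$Y{\left(A \right)} = \left(-1 + A\right) \left(83 + A\right)$
$-27523 + Y{\left(161 \right)} = -27523 + \left(-83 + 161^{2} + 82 \cdot 161\right) = -27523 + \left(-83 + 25921 + 13202\right) = -27523 + 39040 = 11517$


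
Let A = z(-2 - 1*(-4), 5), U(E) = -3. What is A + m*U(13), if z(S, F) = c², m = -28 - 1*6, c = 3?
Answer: 111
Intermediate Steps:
m = -34 (m = -28 - 6 = -34)
z(S, F) = 9 (z(S, F) = 3² = 9)
A = 9
A + m*U(13) = 9 - 34*(-3) = 9 + 102 = 111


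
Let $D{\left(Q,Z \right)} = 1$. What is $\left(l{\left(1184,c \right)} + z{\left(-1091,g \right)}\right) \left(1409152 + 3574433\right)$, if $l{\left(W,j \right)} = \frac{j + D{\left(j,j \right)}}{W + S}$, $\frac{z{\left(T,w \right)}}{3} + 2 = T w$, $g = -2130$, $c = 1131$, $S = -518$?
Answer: $\frac{3856472063241910}{111} \approx 3.4743 \cdot 10^{13}$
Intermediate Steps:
$z{\left(T,w \right)} = -6 + 3 T w$
$l{\left(W,j \right)} = \frac{1 + j}{-518 + W}$ ($l{\left(W,j \right)} = \frac{j + 1}{W - 518} = \frac{1 + j}{-518 + W}$)
$\left(l{\left(1184,c \right)} + z{\left(-1091,g \right)}\right) \left(1409152 + 3574433\right) = \left(\frac{1 + 1131}{-518 + 1184} - \left(6 + 3273 \left(-2130\right)\right)\right) \left(1409152 + 3574433\right) = \left(\frac{1}{666} \cdot 1132 + \left(-6 + 6971490\right)\right) 4983585 = \left(\frac{1}{666} \cdot 1132 + 6971484\right) 4983585 = \left(\frac{566}{333} + 6971484\right) 4983585 = \frac{2321504738}{333} \cdot 4983585 = \frac{3856472063241910}{111}$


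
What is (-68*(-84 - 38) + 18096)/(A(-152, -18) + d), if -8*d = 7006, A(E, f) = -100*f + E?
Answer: 105568/3089 ≈ 34.175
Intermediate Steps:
A(E, f) = E - 100*f
d = -3503/4 (d = -⅛*7006 = -3503/4 ≈ -875.75)
(-68*(-84 - 38) + 18096)/(A(-152, -18) + d) = (-68*(-84 - 38) + 18096)/((-152 - 100*(-18)) - 3503/4) = (-68*(-122) + 18096)/((-152 + 1800) - 3503/4) = (8296 + 18096)/(1648 - 3503/4) = 26392/(3089/4) = 26392*(4/3089) = 105568/3089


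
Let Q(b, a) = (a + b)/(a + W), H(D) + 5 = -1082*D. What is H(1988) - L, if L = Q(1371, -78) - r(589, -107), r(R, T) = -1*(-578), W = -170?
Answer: -533308571/248 ≈ -2.1504e+6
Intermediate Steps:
r(R, T) = 578
H(D) = -5 - 1082*D
Q(b, a) = (a + b)/(-170 + a) (Q(b, a) = (a + b)/(a - 170) = (a + b)/(-170 + a))
L = -144637/248 (L = (-78 + 1371)/(-170 - 78) - 1*578 = 1293/(-248) - 578 = -1/248*1293 - 578 = -1293/248 - 578 = -144637/248 ≈ -583.21)
H(1988) - L = (-5 - 1082*1988) - 1*(-144637/248) = (-5 - 2151016) + 144637/248 = -2151021 + 144637/248 = -533308571/248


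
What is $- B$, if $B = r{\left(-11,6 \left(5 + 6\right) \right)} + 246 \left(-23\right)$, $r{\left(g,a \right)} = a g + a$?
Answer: $6318$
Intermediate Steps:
$r{\left(g,a \right)} = a + a g$
$B = -6318$ ($B = 6 \left(5 + 6\right) \left(1 - 11\right) + 246 \left(-23\right) = 6 \cdot 11 \left(-10\right) - 5658 = 66 \left(-10\right) - 5658 = -660 - 5658 = -6318$)
$- B = \left(-1\right) \left(-6318\right) = 6318$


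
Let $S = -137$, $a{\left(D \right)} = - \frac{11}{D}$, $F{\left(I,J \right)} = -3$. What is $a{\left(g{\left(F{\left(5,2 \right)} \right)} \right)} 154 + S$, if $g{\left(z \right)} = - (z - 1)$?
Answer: $- \frac{1121}{2} \approx -560.5$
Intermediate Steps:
$g{\left(z \right)} = 1 - z$ ($g{\left(z \right)} = - (-1 + z) = 1 - z$)
$a{\left(g{\left(F{\left(5,2 \right)} \right)} \right)} 154 + S = - \frac{11}{1 - -3} \cdot 154 - 137 = - \frac{11}{1 + 3} \cdot 154 - 137 = - \frac{11}{4} \cdot 154 - 137 = \left(-11\right) \frac{1}{4} \cdot 154 - 137 = \left(- \frac{11}{4}\right) 154 - 137 = - \frac{847}{2} - 137 = - \frac{1121}{2}$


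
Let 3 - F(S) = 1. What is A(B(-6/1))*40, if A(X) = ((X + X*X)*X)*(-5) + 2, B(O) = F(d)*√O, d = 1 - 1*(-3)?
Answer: 4880 + 9600*I*√6 ≈ 4880.0 + 23515.0*I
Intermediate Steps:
d = 4 (d = 1 + 3 = 4)
F(S) = 2 (F(S) = 3 - 1*1 = 3 - 1 = 2)
B(O) = 2*√O
A(X) = 2 - 5*X*(X + X²) (A(X) = ((X + X²)*X)*(-5) + 2 = (X*(X + X²))*(-5) + 2 = -5*X*(X + X²) + 2 = 2 - 5*X*(X + X²))
A(B(-6/1))*40 = (2 - 5*(2*√(-6/1))² - 5*(-48*I*√6))*40 = (2 - 5*(2*√(-6*1))² - 5*(-48*I*√6))*40 = (2 - 5*(2*√(-6))² - 5*(-48*I*√6))*40 = (2 - 5*(2*(I*√6))² - 5*(-48*I*√6))*40 = (2 - 5*(2*I*√6)² - 5*(-48*I*√6))*40 = (2 - 5*(-24) - (-240)*I*√6)*40 = (2 + 120 + 240*I*√6)*40 = (122 + 240*I*√6)*40 = 4880 + 9600*I*√6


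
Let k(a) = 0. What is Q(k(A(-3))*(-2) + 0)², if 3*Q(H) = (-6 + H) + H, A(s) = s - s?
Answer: 4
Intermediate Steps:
A(s) = 0
Q(H) = -2 + 2*H/3 (Q(H) = ((-6 + H) + H)/3 = (-6 + 2*H)/3 = -2 + 2*H/3)
Q(k(A(-3))*(-2) + 0)² = (-2 + 2*(0*(-2) + 0)/3)² = (-2 + 2*(0 + 0)/3)² = (-2 + (⅔)*0)² = (-2 + 0)² = (-2)² = 4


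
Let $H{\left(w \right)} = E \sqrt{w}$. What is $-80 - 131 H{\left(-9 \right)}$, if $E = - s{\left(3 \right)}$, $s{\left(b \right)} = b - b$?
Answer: $-80$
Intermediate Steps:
$s{\left(b \right)} = 0$
$E = 0$ ($E = \left(-1\right) 0 = 0$)
$H{\left(w \right)} = 0$ ($H{\left(w \right)} = 0 \sqrt{w} = 0$)
$-80 - 131 H{\left(-9 \right)} = -80 - 0 = -80 + 0 = -80$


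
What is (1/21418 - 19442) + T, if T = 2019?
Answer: -373165813/21418 ≈ -17423.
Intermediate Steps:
(1/21418 - 19442) + T = (1/21418 - 19442) + 2019 = -416408755/21418 + 2019 = -373165813/21418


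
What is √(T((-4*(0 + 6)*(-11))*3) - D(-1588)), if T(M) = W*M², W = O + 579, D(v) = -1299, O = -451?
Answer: 23*√151779 ≈ 8960.5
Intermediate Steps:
W = 128 (W = -451 + 579 = 128)
T(M) = 128*M²
√(T((-4*(0 + 6)*(-11))*3) - D(-1588)) = √(128*((-4*(0 + 6)*(-11))*3)² - 1*(-1299)) = √(128*((-4*6*(-11))*3)² + 1299) = √(128*(-24*(-11)*3)² + 1299) = √(128*(264*3)² + 1299) = √(128*792² + 1299) = √(128*627264 + 1299) = √(80289792 + 1299) = √80291091 = 23*√151779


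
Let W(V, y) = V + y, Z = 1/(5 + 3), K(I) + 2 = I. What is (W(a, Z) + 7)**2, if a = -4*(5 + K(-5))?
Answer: 14641/64 ≈ 228.77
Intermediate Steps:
K(I) = -2 + I
Z = 1/8 ≈ 0.12500
a = 8 (a = -4*(5 + (-2 - 5)) = -4*(5 - 7) = -4*(-2) = 8)
(W(a, Z) + 7)**2 = ((8 + 1/8) + 7)**2 = (65/8 + 7)**2 = (121/8)**2 = 14641/64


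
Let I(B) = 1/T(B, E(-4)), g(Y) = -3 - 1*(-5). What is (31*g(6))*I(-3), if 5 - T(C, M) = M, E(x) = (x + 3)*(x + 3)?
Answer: 31/2 ≈ 15.500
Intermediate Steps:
E(x) = (3 + x)² (E(x) = (3 + x)*(3 + x) = (3 + x)²)
T(C, M) = 5 - M
g(Y) = 2 (g(Y) = -3 + 5 = 2)
I(B) = ¼ (I(B) = 1/(5 - (3 - 4)²) = 1/(5 - 1*(-1)²) = 1/(5 - 1*1) = 1/(5 - 1) = 1/4 = ¼)
(31*g(6))*I(-3) = (31*2)*(¼) = 62*(¼) = 31/2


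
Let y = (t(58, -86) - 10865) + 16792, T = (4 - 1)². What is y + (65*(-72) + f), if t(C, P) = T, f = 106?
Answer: 1362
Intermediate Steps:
T = 9 (T = 3² = 9)
t(C, P) = 9
y = 5936 (y = (9 - 10865) + 16792 = -10856 + 16792 = 5936)
y + (65*(-72) + f) = 5936 + (65*(-72) + 106) = 5936 + (-4680 + 106) = 5936 - 4574 = 1362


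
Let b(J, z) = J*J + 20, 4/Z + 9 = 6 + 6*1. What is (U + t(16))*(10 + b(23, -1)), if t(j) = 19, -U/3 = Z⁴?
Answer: 143663/27 ≈ 5320.9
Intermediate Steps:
Z = 4/3 (Z = 4/(-9 + (6 + 6*1)) = 4/(-9 + (6 + 6)) = 4/(-9 + 12) = 4/3 ≈ 1.3333)
b(J, z) = 20 + J² (b(J, z) = J² + 20 = 20 + J²)
U = -256/27 (U = -3*(4/3)⁴ = -3*256/81 = -256/27 ≈ -9.4815)
(U + t(16))*(10 + b(23, -1)) = (-256/27 + 19)*(10 + (20 + 23²)) = 257*(10 + (20 + 529))/27 = 257*(10 + 549)/27 = (257/27)*559 = 143663/27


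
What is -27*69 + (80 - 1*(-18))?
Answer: -1765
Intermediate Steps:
-27*69 + (80 - 1*(-18)) = -1863 + (80 + 18) = -1863 + 98 = -1765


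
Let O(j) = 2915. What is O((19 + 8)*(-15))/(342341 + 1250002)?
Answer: 2915/1592343 ≈ 0.0018306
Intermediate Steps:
O((19 + 8)*(-15))/(342341 + 1250002) = 2915/(342341 + 1250002) = 2915/1592343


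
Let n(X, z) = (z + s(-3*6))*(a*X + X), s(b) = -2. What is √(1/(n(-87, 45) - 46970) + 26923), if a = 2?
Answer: √91172726920634/58193 ≈ 164.08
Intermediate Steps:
n(X, z) = 3*X*(-2 + z) (n(X, z) = (z - 2)*(2*X + X) = (-2 + z)*(3*X) = 3*X*(-2 + z))
√(1/(n(-87, 45) - 46970) + 26923) = √(1/(3*(-87)*(-2 + 45) - 46970) + 26923) = √(1/(3*(-87)*43 - 46970) + 26923) = √(1/(-11223 - 46970) + 26923) = √(1/(-58193) + 26923) = √(-1/58193 + 26923) = √(1566730138/58193) = √91172726920634/58193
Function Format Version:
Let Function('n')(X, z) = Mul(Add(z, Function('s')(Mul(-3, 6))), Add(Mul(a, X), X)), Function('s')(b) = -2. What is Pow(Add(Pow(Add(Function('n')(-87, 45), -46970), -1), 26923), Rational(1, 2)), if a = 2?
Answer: Mul(Rational(1, 58193), Pow(91172726920634, Rational(1, 2))) ≈ 164.08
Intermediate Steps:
Function('n')(X, z) = Mul(3, X, Add(-2, z)) (Function('n')(X, z) = Mul(Add(z, -2), Add(Mul(2, X), X)) = Mul(Add(-2, z), Mul(3, X)) = Mul(3, X, Add(-2, z)))
Pow(Add(Pow(Add(Function('n')(-87, 45), -46970), -1), 26923), Rational(1, 2)) = Pow(Add(Pow(Add(Mul(3, -87, Add(-2, 45)), -46970), -1), 26923), Rational(1, 2)) = Pow(Add(Pow(Add(Mul(3, -87, 43), -46970), -1), 26923), Rational(1, 2)) = Pow(Add(Pow(Add(-11223, -46970), -1), 26923), Rational(1, 2)) = Pow(Add(Pow(-58193, -1), 26923), Rational(1, 2)) = Pow(Add(Rational(-1, 58193), 26923), Rational(1, 2)) = Pow(Rational(1566730138, 58193), Rational(1, 2)) = Mul(Rational(1, 58193), Pow(91172726920634, Rational(1, 2)))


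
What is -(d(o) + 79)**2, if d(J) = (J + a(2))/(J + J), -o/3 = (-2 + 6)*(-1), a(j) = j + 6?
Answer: -229441/36 ≈ -6373.4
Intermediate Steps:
a(j) = 6 + j
o = 12 (o = -3*(-2 + 6)*(-1) = -12*(-1) = -3*(-4) = 12)
d(J) = (8 + J)/(2*J) (d(J) = (J + (6 + 2))/(J + J) = (J + 8)/((2*J)) = (8 + J)*(1/(2*J)) = (8 + J)/(2*J))
-(d(o) + 79)**2 = -((1/2)*(8 + 12)/12 + 79)**2 = -((1/2)*(1/12)*20 + 79)**2 = -(5/6 + 79)**2 = -(479/6)**2 = -1*229441/36 = -229441/36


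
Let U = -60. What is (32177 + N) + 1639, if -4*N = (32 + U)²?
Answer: 33620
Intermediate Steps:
N = -196 (N = -(32 - 60)²/4 = -¼*(-28)² = -¼*784 = -196)
(32177 + N) + 1639 = (32177 - 196) + 1639 = 31981 + 1639 = 33620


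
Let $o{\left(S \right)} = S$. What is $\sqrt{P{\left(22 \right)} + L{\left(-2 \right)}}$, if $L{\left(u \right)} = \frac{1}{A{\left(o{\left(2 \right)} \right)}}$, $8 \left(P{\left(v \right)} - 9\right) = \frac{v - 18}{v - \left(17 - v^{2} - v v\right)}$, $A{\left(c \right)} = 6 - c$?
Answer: $\frac{\sqrt{35030919}}{1946} \approx 3.0415$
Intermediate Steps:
$P{\left(v \right)} = 9 + \frac{-18 + v}{8 \left(-17 + v + 2 v^{2}\right)}$ ($P{\left(v \right)} = 9 + \frac{\left(v - 18\right) \frac{1}{v - \left(17 - v^{2} - v v\right)}}{8} = 9 + \frac{\left(-18 + v\right) \frac{1}{v + \left(\left(v^{2} + v^{2}\right) - 17\right)}}{8} = 9 + \frac{\left(-18 + v\right) \frac{1}{v + \left(2 v^{2} - 17\right)}}{8} = 9 + \frac{\left(-18 + v\right) \frac{1}{v + \left(-17 + 2 v^{2}\right)}}{8} = 9 + \frac{\left(-18 + v\right) \frac{1}{-17 + v + 2 v^{2}}}{8} = 9 + \frac{\frac{1}{-17 + v + 2 v^{2}} \left(-18 + v\right)}{8} = 9 + \frac{-18 + v}{8 \left(-17 + v + 2 v^{2}\right)}$)
$L{\left(u \right)} = \frac{1}{4}$ ($L{\left(u \right)} = \frac{1}{6 - 2} = \frac{1}{4}$)
$\sqrt{P{\left(22 \right)} + L{\left(-2 \right)}} = \sqrt{\frac{-1242 + 73 \cdot 22 + 144 \cdot 22^{2}}{8 \left(-17 + 22 + 2 \cdot 22^{2}\right)} + \frac{1}{4}} = \sqrt{\frac{-1242 + 1606 + 144 \cdot 484}{8 \left(-17 + 22 + 2 \cdot 484\right)} + \frac{1}{4}} = \sqrt{\frac{-1242 + 1606 + 69696}{8 \left(-17 + 22 + 968\right)} + \frac{1}{4}} = \sqrt{\frac{1}{8} \cdot \frac{1}{973} \cdot 70060 + \frac{1}{4}} = \sqrt{\frac{17515}{1946} + \frac{1}{4}} = \sqrt{\frac{36003}{3892}} = \frac{\sqrt{35030919}}{1946}$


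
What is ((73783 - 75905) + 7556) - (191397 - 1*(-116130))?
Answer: -302093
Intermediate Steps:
((73783 - 75905) + 7556) - (191397 - 1*(-116130)) = (-2122 + 7556) - (191397 + 116130) = 5434 - 1*307527 = 5434 - 307527 = -302093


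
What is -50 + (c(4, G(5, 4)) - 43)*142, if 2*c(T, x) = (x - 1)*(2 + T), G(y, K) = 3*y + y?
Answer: 1938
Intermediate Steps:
G(y, K) = 4*y
c(T, x) = (-1 + x)*(2 + T)/2 (c(T, x) = ((x - 1)*(2 + T))/2 = ((-1 + x)*(2 + T))/2 = (-1 + x)*(2 + T)/2)
-50 + (c(4, G(5, 4)) - 43)*142 = -50 + ((-1 + 4*5 - 1/2*4 + (1/2)*4*(4*5)) - 43)*142 = -50 + ((-1 + 20 - 2 + (1/2)*4*20) - 43)*142 = -50 + ((-1 + 20 - 2 + 40) - 43)*142 = -50 + (57 - 43)*142 = -50 + 14*142 = -50 + 1988 = 1938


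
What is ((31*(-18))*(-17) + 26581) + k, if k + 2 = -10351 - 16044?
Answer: 9670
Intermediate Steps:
k = -26397 (k = -2 + (-10351 - 16044) = -2 - 26395 = -26397)
((31*(-18))*(-17) + 26581) + k = ((31*(-18))*(-17) + 26581) - 26397 = (-558*(-17) + 26581) - 26397 = (9486 + 26581) - 26397 = 36067 - 26397 = 9670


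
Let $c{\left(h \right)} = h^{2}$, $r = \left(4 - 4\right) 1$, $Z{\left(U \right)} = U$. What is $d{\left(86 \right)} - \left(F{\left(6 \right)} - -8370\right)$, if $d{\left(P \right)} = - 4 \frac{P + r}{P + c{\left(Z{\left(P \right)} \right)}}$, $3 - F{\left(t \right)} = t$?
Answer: $- \frac{727933}{87} \approx -8367.0$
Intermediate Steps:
$r = 0$ ($r = 0 \cdot 1 = 0$)
$F{\left(t \right)} = 3 - t$
$d{\left(P \right)} = - \frac{4 P}{P + P^{2}}$ ($d{\left(P \right)} = - 4 \frac{P + 0}{P + P^{2}} = - 4 \frac{P}{P + P^{2}} = - \frac{4 P}{P + P^{2}}$)
$d{\left(86 \right)} - \left(F{\left(6 \right)} - -8370\right) = - \frac{4}{1 + 86} - \left(\left(3 - 6\right) - -8370\right) = - \frac{4}{87} - \left(\left(3 - 6\right) + 8370\right) = \left(-4\right) \frac{1}{87} - \left(-3 + 8370\right) = - \frac{4}{87} - 8367 = - \frac{727933}{87}$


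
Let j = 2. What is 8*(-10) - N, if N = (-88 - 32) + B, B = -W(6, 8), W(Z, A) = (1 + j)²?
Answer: 49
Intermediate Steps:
W(Z, A) = 9 (W(Z, A) = (1 + 2)² = 3² = 9)
B = -9 (B = -1*9 = -9)
N = -129 (N = (-88 - 32) - 9 = -120 - 9 = -129)
8*(-10) - N = 8*(-10) - 1*(-129) = -80 + 129 = 49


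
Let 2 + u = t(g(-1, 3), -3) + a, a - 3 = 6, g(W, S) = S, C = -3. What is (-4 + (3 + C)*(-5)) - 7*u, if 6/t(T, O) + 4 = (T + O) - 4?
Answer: -191/4 ≈ -47.750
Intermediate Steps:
a = 9 (a = 3 + 6 = 9)
t(T, O) = 6/(-8 + O + T) (t(T, O) = 6/(-4 + ((T + O) - 4)) = 6/(-4 + ((O + T) - 4)) = 6/(-4 + (-4 + O + T)) = 6/(-8 + O + T))
u = 25/4 (u = -2 + (6/(-8 - 3 + 3) + 9) = -2 + (6/(-8) + 9) = -2 + (6*(-⅛) + 9) = -2 + (-¾ + 9) = -2 + 33/4 = 25/4 ≈ 6.2500)
(-4 + (3 + C)*(-5)) - 7*u = (-4 + (3 - 3)*(-5)) - 7*25/4 = (-4 + 0*(-5)) - 175/4 = (-4 + 0) - 175/4 = -4 - 175/4 = -191/4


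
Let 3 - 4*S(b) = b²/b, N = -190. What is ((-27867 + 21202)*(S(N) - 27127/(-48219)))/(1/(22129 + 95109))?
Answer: -3678311497007125/96438 ≈ -3.8142e+10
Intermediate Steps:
S(b) = ¾ - b/4 (S(b) = ¾ - b²/(4*b) = ¾ - b/4)
((-27867 + 21202)*(S(N) - 27127/(-48219)))/(1/(22129 + 95109)) = ((-27867 + 21202)*((¾ - ¼*(-190)) - 27127/(-48219)))/(1/(22129 + 95109)) = (-6665*((¾ + 95/2) - 27127*(-1/48219)))/(1/117238) = (-6665*(193/4 + 27127/48219))/(1/117238) = -6665*9414775/192876*117238 = -62749475375/192876*117238 = -3678311497007125/96438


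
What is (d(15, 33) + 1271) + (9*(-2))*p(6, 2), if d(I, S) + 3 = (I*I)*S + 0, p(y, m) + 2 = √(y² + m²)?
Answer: 8729 - 36*√10 ≈ 8615.2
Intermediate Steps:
p(y, m) = -2 + √(m² + y²) (p(y, m) = -2 + √(y² + m²) = -2 + √(m² + y²))
d(I, S) = -3 + S*I² (d(I, S) = -3 + ((I*I)*S + 0) = -3 + (I²*S + 0) = -3 + (S*I² + 0) = -3 + S*I²)
(d(15, 33) + 1271) + (9*(-2))*p(6, 2) = ((-3 + 33*15²) + 1271) + (9*(-2))*(-2 + √(2² + 6²)) = ((-3 + 33*225) + 1271) - 18*(-2 + √(4 + 36)) = ((-3 + 7425) + 1271) - 18*(-2 + √40) = (7422 + 1271) - 18*(-2 + 2*√10) = 8693 + (36 - 36*√10) = 8729 - 36*√10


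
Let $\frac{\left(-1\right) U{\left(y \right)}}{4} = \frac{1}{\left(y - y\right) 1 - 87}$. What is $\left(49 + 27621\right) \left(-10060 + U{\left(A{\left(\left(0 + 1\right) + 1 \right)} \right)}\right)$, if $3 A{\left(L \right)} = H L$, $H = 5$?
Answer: $- \frac{24217226720}{87} \approx -2.7836 \cdot 10^{8}$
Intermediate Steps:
$A{\left(L \right)} = \frac{5 L}{3}$
$U{\left(y \right)} = \frac{4}{87}$ ($U{\left(y \right)} = - \frac{4}{\left(y - y\right) 1 - 87} = - \frac{4}{0 \cdot 1 - 87} = - \frac{4}{0 - 87} = - \frac{4}{-87} = \left(-4\right) \left(- \frac{1}{87}\right) = \frac{4}{87}$)
$\left(49 + 27621\right) \left(-10060 + U{\left(A{\left(\left(0 + 1\right) + 1 \right)} \right)}\right) = \left(49 + 27621\right) \left(-10060 + \frac{4}{87}\right) = 27670 \left(- \frac{875216}{87}\right) = - \frac{24217226720}{87}$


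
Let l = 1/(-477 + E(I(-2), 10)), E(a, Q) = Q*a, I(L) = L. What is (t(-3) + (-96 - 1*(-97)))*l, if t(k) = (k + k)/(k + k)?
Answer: -2/497 ≈ -0.0040241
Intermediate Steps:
t(k) = 1 (t(k) = (2*k)/((2*k)) = (2*k)*(1/(2*k)) = 1)
l = -1/497 (l = 1/(-477 + 10*(-2)) = 1/(-477 - 20) = 1/(-497) = -1/497 ≈ -0.0020121)
(t(-3) + (-96 - 1*(-97)))*l = (1 + (-96 - 1*(-97)))*(-1/497) = (1 + (-96 + 97))*(-1/497) = (1 + 1)*(-1/497) = 2*(-1/497) = -2/497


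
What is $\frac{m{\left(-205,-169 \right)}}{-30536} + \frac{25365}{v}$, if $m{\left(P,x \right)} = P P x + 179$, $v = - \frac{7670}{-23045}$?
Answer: $\frac{895193848331}{11710556} \approx 76443.0$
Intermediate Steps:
$v = \frac{1534}{4609}$ ($v = \left(-7670\right) \left(- \frac{1}{23045}\right) = \frac{1534}{4609} \approx 0.33283$)
$m{\left(P,x \right)} = 179 + x P^{2}$ ($m{\left(P,x \right)} = P^{2} x + 179 = x P^{2} + 179 = 179 + x P^{2}$)
$\frac{m{\left(-205,-169 \right)}}{-30536} + \frac{25365}{v} = \frac{179 - 169 \left(-205\right)^{2}}{-30536} + \frac{25365}{\frac{1534}{4609}} = \left(179 - 7102225\right) \left(- \frac{1}{30536}\right) + 25365 \cdot \frac{4609}{1534} = \left(179 - 7102225\right) \left(- \frac{1}{30536}\right) + \frac{116907285}{1534} = \left(-7102046\right) \left(- \frac{1}{30536}\right) + \frac{116907285}{1534} = \frac{3551023}{15268} + \frac{116907285}{1534} = \frac{895193848331}{11710556}$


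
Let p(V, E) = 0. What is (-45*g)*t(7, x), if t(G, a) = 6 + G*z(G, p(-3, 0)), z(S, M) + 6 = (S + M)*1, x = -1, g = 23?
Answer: -13455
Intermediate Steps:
z(S, M) = -6 + M + S (z(S, M) = -6 + (S + M)*1 = -6 + (M + S)*1 = -6 + (M + S) = -6 + M + S)
t(G, a) = 6 + G*(-6 + G) (t(G, a) = 6 + G*(-6 + 0 + G) = 6 + G*(-6 + G))
(-45*g)*t(7, x) = (-45*23)*(6 + 7*(-6 + 7)) = -1035*(6 + 7*1) = -1035*(6 + 7) = -1035*13 = -13455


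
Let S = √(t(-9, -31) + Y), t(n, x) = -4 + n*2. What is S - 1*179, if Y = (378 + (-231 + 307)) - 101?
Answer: -179 + √331 ≈ -160.81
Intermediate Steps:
t(n, x) = -4 + 2*n
Y = 353 (Y = (378 + 76) - 101 = 454 - 101 = 353)
S = √331 (S = √((-4 + 2*(-9)) + 353) = √((-4 - 18) + 353) = √(-22 + 353) = √331 ≈ 18.193)
S - 1*179 = √331 - 1*179 = √331 - 179 = -179 + √331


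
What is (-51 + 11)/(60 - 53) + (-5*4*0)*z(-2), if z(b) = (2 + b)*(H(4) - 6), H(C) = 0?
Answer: -40/7 ≈ -5.7143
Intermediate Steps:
z(b) = -12 - 6*b (z(b) = (2 + b)*(0 - 6) = (2 + b)*(-6) = -12 - 6*b)
(-51 + 11)/(60 - 53) + (-5*4*0)*z(-2) = (-51 + 11)/(60 - 53) + (-5*4*0)*(-12 - 6*(-2)) = -40/7 + (-20*0)*(-12 + 12) = -40*1/7 + 0*0 = -40/7 + 0 = -40/7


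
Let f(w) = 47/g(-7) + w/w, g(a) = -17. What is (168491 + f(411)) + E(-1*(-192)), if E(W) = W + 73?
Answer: 2868822/17 ≈ 1.6875e+5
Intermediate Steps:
E(W) = 73 + W
f(w) = -30/17 (f(w) = 47/(-17) + w/w = 47*(-1/17) + 1 = -47/17 + 1 = -30/17)
(168491 + f(411)) + E(-1*(-192)) = (168491 - 30/17) + (73 - 1*(-192)) = 2864317/17 + (73 + 192) = 2864317/17 + 265 = 2868822/17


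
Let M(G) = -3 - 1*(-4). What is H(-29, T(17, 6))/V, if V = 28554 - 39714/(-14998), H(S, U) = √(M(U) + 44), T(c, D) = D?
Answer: 7499*√5/71382101 ≈ 0.00023491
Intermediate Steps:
M(G) = 1 (M(G) = -3 + 4 = 1)
H(S, U) = 3*√5 (H(S, U) = √(1 + 44) = √45 = 3*√5)
V = 214146303/7499 (V = 28554 - 39714*(-1/14998) = 28554 + 19857/7499 = 214146303/7499 ≈ 28557.)
H(-29, T(17, 6))/V = (3*√5)/(214146303/7499) = (3*√5)*(7499/214146303) = 7499*√5/71382101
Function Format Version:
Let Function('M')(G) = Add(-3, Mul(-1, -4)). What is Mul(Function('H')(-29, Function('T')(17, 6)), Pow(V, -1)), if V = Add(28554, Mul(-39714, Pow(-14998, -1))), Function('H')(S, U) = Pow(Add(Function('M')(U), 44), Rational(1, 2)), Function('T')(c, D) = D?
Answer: Mul(Rational(7499, 71382101), Pow(5, Rational(1, 2))) ≈ 0.00023491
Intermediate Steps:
Function('M')(G) = 1 (Function('M')(G) = Add(-3, 4) = 1)
Function('H')(S, U) = Mul(3, Pow(5, Rational(1, 2))) (Function('H')(S, U) = Pow(Add(1, 44), Rational(1, 2)) = Pow(45, Rational(1, 2)) = Mul(3, Pow(5, Rational(1, 2))))
V = Rational(214146303, 7499) (V = Add(28554, Mul(-39714, Rational(-1, 14998))) = Add(28554, Rational(19857, 7499)) = Rational(214146303, 7499) ≈ 28557.)
Mul(Function('H')(-29, Function('T')(17, 6)), Pow(V, -1)) = Mul(Mul(3, Pow(5, Rational(1, 2))), Pow(Rational(214146303, 7499), -1)) = Mul(Mul(3, Pow(5, Rational(1, 2))), Rational(7499, 214146303)) = Mul(Rational(7499, 71382101), Pow(5, Rational(1, 2)))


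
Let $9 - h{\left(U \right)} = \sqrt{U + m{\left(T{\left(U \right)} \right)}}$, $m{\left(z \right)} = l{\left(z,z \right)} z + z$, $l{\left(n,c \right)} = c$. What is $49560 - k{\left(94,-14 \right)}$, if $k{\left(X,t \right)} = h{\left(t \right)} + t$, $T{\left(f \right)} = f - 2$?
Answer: $49565 + \sqrt{226} \approx 49580.0$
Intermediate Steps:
$T{\left(f \right)} = -2 + f$
$m{\left(z \right)} = z + z^{2}$ ($m{\left(z \right)} = z z + z = z^{2} + z = z + z^{2}$)
$h{\left(U \right)} = 9 - \sqrt{U + \left(-1 + U\right) \left(-2 + U\right)}$ ($h{\left(U \right)} = 9 - \sqrt{U + \left(-2 + U\right) \left(1 + \left(-2 + U\right)\right)} = 9 - \sqrt{U + \left(-2 + U\right) \left(-1 + U\right)} = 9 - \sqrt{U + \left(-1 + U\right) \left(-2 + U\right)}$)
$k{\left(X,t \right)} = 9 + t - \sqrt{t + \left(-1 + t\right) \left(-2 + t\right)}$ ($k{\left(X,t \right)} = \left(9 - \sqrt{t + \left(-1 + t\right) \left(-2 + t\right)}\right) + t = 9 + t - \sqrt{t + \left(-1 + t\right) \left(-2 + t\right)}$)
$49560 - k{\left(94,-14 \right)} = 49560 - \left(9 - 14 - \sqrt{-14 + \left(-1 - 14\right) \left(-2 - 14\right)}\right) = 49560 - \left(9 - 14 - \sqrt{-14 - -240}\right) = 49560 - \left(9 - 14 - \sqrt{-14 + 240}\right) = 49560 - \left(9 - 14 - \sqrt{226}\right) = 49560 - \left(-5 - \sqrt{226}\right) = 49560 + \left(5 + \sqrt{226}\right) = 49565 + \sqrt{226}$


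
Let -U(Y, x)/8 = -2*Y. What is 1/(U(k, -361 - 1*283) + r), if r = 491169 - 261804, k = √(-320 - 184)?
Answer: 25485/5845381361 - 32*I*√14/17536144083 ≈ 4.3599e-6 - 6.8278e-9*I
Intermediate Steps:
k = 6*I*√14 (k = √(-504) = 6*I*√14 ≈ 22.45*I)
U(Y, x) = 16*Y (U(Y, x) = -(-16)*Y = 16*Y)
r = 229365
1/(U(k, -361 - 1*283) + r) = 1/(16*(6*I*√14) + 229365) = 1/(96*I*√14 + 229365) = 1/(229365 + 96*I*√14)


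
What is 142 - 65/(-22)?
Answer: 3189/22 ≈ 144.95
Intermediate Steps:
142 - 65/(-22) = 142 - 65*(-1/22) = 142 + 65/22 = 3189/22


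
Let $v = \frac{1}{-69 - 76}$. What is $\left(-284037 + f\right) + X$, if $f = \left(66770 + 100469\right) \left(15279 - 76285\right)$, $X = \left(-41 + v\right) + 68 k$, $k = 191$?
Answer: $- \frac{1479413760981}{145} \approx -1.0203 \cdot 10^{10}$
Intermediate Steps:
$v = - \frac{1}{145}$ ($v = \frac{1}{-145} = - \frac{1}{145} \approx -0.0068966$)
$X = \frac{1877314}{145}$ ($X = \left(-41 - \frac{1}{145}\right) + 68 \cdot 191 = - \frac{5946}{145} + 12988 = \frac{1877314}{145} \approx 12947.0$)
$f = -10202582434$ ($f = 167239 \left(-61006\right) = -10202582434$)
$\left(-284037 + f\right) + X = \left(-284037 - 10202582434\right) + \frac{1877314}{145} = -10202866471 + \frac{1877314}{145} = - \frac{1479413760981}{145}$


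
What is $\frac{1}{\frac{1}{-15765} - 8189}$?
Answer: $- \frac{15765}{129099586} \approx -0.00012212$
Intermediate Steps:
$\frac{1}{\frac{1}{-15765} - 8189} = \frac{1}{- \frac{1}{15765} - 8189} = \frac{1}{- \frac{129099586}{15765}} = - \frac{15765}{129099586}$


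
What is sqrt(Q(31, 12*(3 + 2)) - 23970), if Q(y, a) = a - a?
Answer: I*sqrt(23970) ≈ 154.82*I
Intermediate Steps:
Q(y, a) = 0
sqrt(Q(31, 12*(3 + 2)) - 23970) = sqrt(0 - 23970) = sqrt(-23970) = I*sqrt(23970)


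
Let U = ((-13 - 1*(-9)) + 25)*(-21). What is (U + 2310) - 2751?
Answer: -882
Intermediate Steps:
U = -441 (U = ((-13 + 9) + 25)*(-21) = (-4 + 25)*(-21) = 21*(-21) = -441)
(U + 2310) - 2751 = (-441 + 2310) - 2751 = 1869 - 2751 = -882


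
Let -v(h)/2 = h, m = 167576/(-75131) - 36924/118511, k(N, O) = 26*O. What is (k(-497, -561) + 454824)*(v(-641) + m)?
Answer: 5015236150961419716/8903849941 ≈ 5.6327e+8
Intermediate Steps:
m = -22633736380/8903849941 (m = 167576*(-1/75131) - 36924*1/118511 = -167576/75131 - 36924/118511 = -22633736380/8903849941 ≈ -2.5420)
v(h) = -2*h
(k(-497, -561) + 454824)*(v(-641) + m) = (26*(-561) + 454824)*(-2*(-641) - 22633736380/8903849941) = (-14586 + 454824)*(1282 - 22633736380/8903849941) = 440238*(11392101887982/8903849941) = 5015236150961419716/8903849941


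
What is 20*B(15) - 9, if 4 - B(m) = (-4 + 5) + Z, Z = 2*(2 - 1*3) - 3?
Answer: 151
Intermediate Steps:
Z = -5 (Z = 2*(2 - 3) - 3 = 2*(-1) - 3 = -2 - 3 = -5)
B(m) = 8 (B(m) = 4 - ((-4 + 5) - 5) = 4 - (1 - 5) = 4 - 1*(-4) = 4 + 4 = 8)
20*B(15) - 9 = 20*8 - 9 = 160 - 9 = 151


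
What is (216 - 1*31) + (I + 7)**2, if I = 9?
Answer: 441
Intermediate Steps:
(216 - 1*31) + (I + 7)**2 = (216 - 1*31) + (9 + 7)**2 = (216 - 31) + 16**2 = 185 + 256 = 441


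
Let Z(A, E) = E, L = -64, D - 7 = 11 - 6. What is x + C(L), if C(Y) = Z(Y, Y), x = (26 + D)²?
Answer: 1380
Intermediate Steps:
D = 12 (D = 7 + (11 - 6) = 7 + 5 = 12)
x = 1444 (x = (26 + 12)² = 38² = 1444)
C(Y) = Y
x + C(L) = 1444 - 64 = 1380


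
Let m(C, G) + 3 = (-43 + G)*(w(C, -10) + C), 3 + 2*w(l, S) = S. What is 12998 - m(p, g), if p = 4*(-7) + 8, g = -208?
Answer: 12699/2 ≈ 6349.5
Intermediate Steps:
w(l, S) = -3/2 + S/2
p = -20 (p = -28 + 8 = -20)
m(C, G) = -3 + (-43 + G)*(-13/2 + C) (m(C, G) = -3 + (-43 + G)*((-3/2 + (1/2)*(-10)) + C) = -3 + (-43 + G)*((-3/2 - 5) + C) = -3 + (-43 + G)*(-13/2 + C))
12998 - m(p, g) = 12998 - (553/2 - 43*(-20) - 13/2*(-208) - 20*(-208)) = 12998 - (553/2 + 860 + 1352 + 4160) = 12998 - 1*13297/2 = 12998 - 13297/2 = 12699/2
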